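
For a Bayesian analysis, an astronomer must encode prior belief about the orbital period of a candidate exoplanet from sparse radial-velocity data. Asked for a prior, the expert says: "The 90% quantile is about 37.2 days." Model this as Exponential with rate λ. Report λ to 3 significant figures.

P(T < 37.2) = 1 − e^(−λ·37.2) = 0.9, so λ = −ln(1−0.9)/37.2 = −ln(0.1)/37.2 = 0.0619.

λ ≈ 0.0619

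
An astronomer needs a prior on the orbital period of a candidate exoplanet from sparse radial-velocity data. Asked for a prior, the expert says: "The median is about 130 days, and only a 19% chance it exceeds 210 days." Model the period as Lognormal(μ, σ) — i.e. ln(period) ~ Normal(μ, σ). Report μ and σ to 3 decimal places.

μ ≈ 4.868, σ ≈ 0.546

If T ~ Lognormal(μ,σ) then ln T ~ Normal(μ,σ), so the p-quantile of ln T is μ + z_p·σ.
ln(130) = 4.868 and ln(210) = 5.347; z_{0.5} = 0, z_{0.81} = 0.8779.
σ = (5.347 − 4.868)/(0.8779 − (0)) = 0.546.
μ = 4.868 − (0)·0.546 = 4.868.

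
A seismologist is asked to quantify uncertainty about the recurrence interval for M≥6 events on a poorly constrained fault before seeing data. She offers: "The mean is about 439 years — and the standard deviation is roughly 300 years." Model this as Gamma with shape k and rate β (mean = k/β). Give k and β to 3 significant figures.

k ≈ 2.14, β ≈ 0.00488

For Gamma(k, rate β): mean = k/β, variance = k/β², so CV = 1/√k.
CV = SD/mean = 300/439 = 0.6834, hence k = 1/CV² = 2.14.
Then β = k/mean = 2.14/439 = 0.00488.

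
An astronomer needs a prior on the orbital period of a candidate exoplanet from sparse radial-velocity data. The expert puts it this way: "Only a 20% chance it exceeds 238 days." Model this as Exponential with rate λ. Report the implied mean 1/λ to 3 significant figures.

mean ≈ 148 days

P(T > 238.0) = e^(−λ·238.0) = 0.2, so λ = −ln(0.2)/238.0 = 0.00676.
Mean = 1/λ = 148 days.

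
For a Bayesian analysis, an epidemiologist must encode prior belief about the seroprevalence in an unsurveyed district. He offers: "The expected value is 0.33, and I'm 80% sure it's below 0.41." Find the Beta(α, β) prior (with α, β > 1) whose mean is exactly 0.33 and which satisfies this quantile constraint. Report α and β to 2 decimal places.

With mean 0.33 fixed, write α = 0.33s, β = 0.67s where s = α+β.
Need P(θ < 0.41) = 0.8 under Beta(0.33s, 0.67s). Normal approximation: (q−m)/√(m(1−m)/s) ≈ z_{0.8} = 0.842, so s ≈ 0.33·0.67·(0.842)²/(0.41−0.33)² = 24.5.
At s = 24.5: P(θ<0.41) ≈ 0.804. Adjusting to match 0.8 gives s ≈ 23.63.
So α = 0.33·23.63 ≈ 7.80, β = 0.67·23.63 ≈ 15.83.

α ≈ 7.80, β ≈ 15.83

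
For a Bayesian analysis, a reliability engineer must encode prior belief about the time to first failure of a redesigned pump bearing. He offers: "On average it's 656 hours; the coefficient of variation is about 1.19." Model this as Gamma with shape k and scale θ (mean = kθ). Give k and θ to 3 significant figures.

k ≈ 0.706, θ ≈ 929

For Gamma(k, scale θ): mean = kθ, variance = kθ², so CV = 1/√k.
CV = 1.19, hence k = 1/CV² = 0.706.
Then θ = mean/k = 656/0.706 = 929.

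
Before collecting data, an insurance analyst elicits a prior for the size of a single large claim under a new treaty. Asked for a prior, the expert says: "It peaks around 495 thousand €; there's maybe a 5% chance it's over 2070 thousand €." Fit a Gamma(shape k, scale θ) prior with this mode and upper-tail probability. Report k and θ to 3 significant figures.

k ≈ 2.22, θ ≈ 406

Gamma(k,θ) with k>1 has mode (k−1)θ, so θ = 495/(k−1).
Need P(X < 2070) = 0.95 with θ tied to k this way. Start at k = 2, θ = 495: P(X<2070) ≈ 0.921.
Too low — raise k to concentrate. Iterating converges to k ≈ 2.22.
Then θ = 495/(2.22−1) ≈ 406.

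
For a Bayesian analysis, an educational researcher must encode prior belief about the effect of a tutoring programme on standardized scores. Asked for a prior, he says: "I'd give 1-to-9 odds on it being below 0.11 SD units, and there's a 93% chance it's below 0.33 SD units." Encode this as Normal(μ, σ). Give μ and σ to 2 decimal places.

μ = 0.21, σ = 0.08

The p-quantile of Normal(μ,σ) is μ + z_p·σ, with z_{0.1} = -1.282 and z_{0.93} = 1.476.
Eliminate σ: μ = (z₂·x₁ − z₁·x₂)/(z₂ − z₁) = (1.476·0.11 − (-1.282)·0.33)/2.757 = 0.21.
Then σ = (x₂ − x₁)/(z₂ − z₁) = (0.33 − 0.11)/2.757 = 0.08.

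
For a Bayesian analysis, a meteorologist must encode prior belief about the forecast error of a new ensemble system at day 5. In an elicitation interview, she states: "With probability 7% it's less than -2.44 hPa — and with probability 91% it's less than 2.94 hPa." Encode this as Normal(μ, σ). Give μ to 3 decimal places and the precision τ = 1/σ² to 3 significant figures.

For Normal(μ,σ), the p-quantile is μ + z_p·σ. Here z_{0.07} = -1.476, z_{0.91} = 1.341.
So -2.44 = μ − 1.476σ and 2.94 = μ + 1.341σ.
Subtracting: σ = (2.94 − -2.44)/(1.341 − (-1.476)) = 1.910.
Then μ = -2.44 − (-1.476)·1.910 = 0.379.
Precision τ = 1/σ² = 1/1.91² = 0.274.

μ = 0.379, τ = 0.274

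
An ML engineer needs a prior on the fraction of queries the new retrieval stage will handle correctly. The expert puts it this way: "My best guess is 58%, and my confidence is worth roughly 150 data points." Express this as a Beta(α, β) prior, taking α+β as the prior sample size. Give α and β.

Under the effective-sample-size interpretation, Beta(α, β) has prior mean α/(α+β) and prior sample size α+β.
So α+β = 150 and α/(α+β) = 0.58, giving α = 0.58·150 = 87 and β = 150 − 87 = 63.

α = 87, β = 63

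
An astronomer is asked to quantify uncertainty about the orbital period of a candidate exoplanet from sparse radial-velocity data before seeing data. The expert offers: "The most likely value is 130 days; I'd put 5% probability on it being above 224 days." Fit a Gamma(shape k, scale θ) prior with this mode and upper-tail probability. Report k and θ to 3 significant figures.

Gamma(k,θ) with k>1 has mode (k−1)θ, so θ = 130/(k−1).
Need P(X < 224) = 0.95 with θ tied to k this way. Start at k = 2, θ = 130: P(X<224) ≈ 0.514.
Too low — raise k to concentrate. Iterating converges to k ≈ 10.4.
Then θ = 130/(10.4−1) ≈ 13.8.

k ≈ 10.4, θ ≈ 13.8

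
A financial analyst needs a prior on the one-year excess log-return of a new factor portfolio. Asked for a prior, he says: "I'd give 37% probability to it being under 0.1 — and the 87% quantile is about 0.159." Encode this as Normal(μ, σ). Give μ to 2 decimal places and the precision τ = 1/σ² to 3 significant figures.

For Normal(μ,σ), the p-quantile is μ + z_p·σ. Here z_{0.37} = -0.3319, z_{0.87} = 1.126.
So 0.1 = μ − 0.3319σ and 0.159 = μ + 1.126σ.
Subtracting: σ = (0.159 − 0.1)/(1.126 − (-0.3319)) = 0.04.
Then μ = 0.1 − (-0.3319)·0.04 = 0.11.
Precision τ = 1/σ² = 1/0.04046² = 611.

μ = 0.11, τ = 611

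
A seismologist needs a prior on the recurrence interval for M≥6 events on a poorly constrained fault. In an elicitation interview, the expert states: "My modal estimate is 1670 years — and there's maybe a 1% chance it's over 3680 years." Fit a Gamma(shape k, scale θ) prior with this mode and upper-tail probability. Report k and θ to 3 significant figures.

Gamma(k,θ) with k>1 has mode (k−1)θ, so θ = 1670/(k−1).
Need P(X < 3680) = 0.99 with θ tied to k this way. Start at k = 2, θ = 1670: P(X<3680) ≈ 0.646.
Too low — raise k to concentrate. Iterating converges to k ≈ 8.72.
Then θ = 1670/(8.72−1) ≈ 216.

k ≈ 8.72, θ ≈ 216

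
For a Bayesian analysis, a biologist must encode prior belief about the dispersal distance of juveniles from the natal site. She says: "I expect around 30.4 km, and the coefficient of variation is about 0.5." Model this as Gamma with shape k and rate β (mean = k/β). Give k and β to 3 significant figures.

k ≈ 4, β ≈ 0.132

For Gamma(k, rate β): mean = k/β, variance = k/β², so CV = 1/√k.
CV = 0.5, hence k = 1/CV² = 4.
Then β = k/mean = 4/30.4 = 0.132.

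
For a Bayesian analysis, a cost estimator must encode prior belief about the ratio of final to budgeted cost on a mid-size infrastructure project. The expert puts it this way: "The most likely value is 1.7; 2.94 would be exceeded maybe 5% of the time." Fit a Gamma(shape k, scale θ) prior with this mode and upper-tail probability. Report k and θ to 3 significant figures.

k ≈ 10.3, θ ≈ 0.183

Gamma(k,θ) with k>1 has mode (k−1)θ, so θ = 1.7/(k−1).
Need P(X < 2.94) = 0.95 with θ tied to k this way. Start at k = 2, θ = 1.7: P(X<2.94) ≈ 0.516.
Too low — raise k to concentrate. Iterating converges to k ≈ 10.3.
Then θ = 1.7/(10.3−1) ≈ 0.183.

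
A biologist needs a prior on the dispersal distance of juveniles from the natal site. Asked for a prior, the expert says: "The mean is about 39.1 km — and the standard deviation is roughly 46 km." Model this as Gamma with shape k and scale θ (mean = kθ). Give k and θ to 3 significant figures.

For Gamma(k, scale θ): mean = kθ, variance = kθ², so CV = 1/√k.
CV = SD/mean = 46/39.1 = 1.176, hence k = 1/CV² = 0.722.
Then θ = mean/k = 39.1/0.722 = 54.1.

k ≈ 0.722, θ ≈ 54.1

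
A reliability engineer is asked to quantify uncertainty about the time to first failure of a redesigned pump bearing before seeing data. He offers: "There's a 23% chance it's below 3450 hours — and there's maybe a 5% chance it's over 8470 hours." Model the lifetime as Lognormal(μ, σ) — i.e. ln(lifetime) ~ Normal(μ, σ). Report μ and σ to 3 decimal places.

If T ~ Lognormal(μ,σ) then ln T ~ Normal(μ,σ), so the p-quantile of ln T is μ + z_p·σ.
ln(3450) = 8.146 and ln(8470) = 9.044; z_{0.23} = -0.7388, z_{0.95} = 1.645.
σ = (9.044 − 8.146)/(1.645 − (-0.7388)) = 0.377.
μ = 8.146 − (-0.7388)·0.377 = 8.425.

μ ≈ 8.425, σ ≈ 0.377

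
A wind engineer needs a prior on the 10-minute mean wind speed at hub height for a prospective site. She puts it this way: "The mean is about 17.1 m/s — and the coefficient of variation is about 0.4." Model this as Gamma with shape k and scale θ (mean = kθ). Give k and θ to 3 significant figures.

For Gamma(k, scale θ): mean = kθ, variance = kθ², so CV = 1/√k.
CV = 0.4, hence k = 1/CV² = 6.25.
Then θ = mean/k = 17.1/6.25 = 2.74.

k ≈ 6.25, θ ≈ 2.74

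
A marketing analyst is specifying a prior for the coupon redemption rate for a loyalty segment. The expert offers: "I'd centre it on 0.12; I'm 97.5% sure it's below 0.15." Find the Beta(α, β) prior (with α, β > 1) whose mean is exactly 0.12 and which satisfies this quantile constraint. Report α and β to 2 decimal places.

With mean 0.12 fixed, write α = 0.12s, β = 0.88s where s = α+β.
Need P(θ < 0.15) = 0.975 under Beta(0.12s, 0.88s). Normal approximation: (q−m)/√(m(1−m)/s) ≈ z_{0.975} = 1.96, so s ≈ 0.12·0.88·(1.96)²/(0.15−0.12)² = 450.7.
At s = 450.7: P(θ<0.15) ≈ 0.969. Adjusting to match 0.975 gives s ≈ 495.37.
So α = 0.12·495.37 ≈ 59.44, β = 0.88·495.37 ≈ 435.93.

α ≈ 59.44, β ≈ 435.93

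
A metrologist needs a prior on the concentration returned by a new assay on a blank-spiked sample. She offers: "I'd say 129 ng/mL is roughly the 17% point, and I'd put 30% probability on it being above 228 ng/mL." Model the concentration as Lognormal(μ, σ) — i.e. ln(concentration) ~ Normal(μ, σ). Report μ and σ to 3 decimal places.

If T ~ Lognormal(μ,σ) then ln T ~ Normal(μ,σ), so the p-quantile of ln T is μ + z_p·σ.
ln(129) = 4.86 and ln(228) = 5.429; z_{0.17} = -0.9542, z_{0.7} = 0.5244.
σ = (5.429 − 4.86)/(0.5244 − (-0.9542)) = 0.385.
μ = 4.86 − (-0.9542)·0.385 = 5.227.

μ ≈ 5.227, σ ≈ 0.385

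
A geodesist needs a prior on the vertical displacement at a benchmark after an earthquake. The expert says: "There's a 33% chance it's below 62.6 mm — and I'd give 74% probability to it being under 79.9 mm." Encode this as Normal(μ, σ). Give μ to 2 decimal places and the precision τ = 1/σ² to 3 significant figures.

μ = 69.63, τ = 0.00392

For Normal(μ,σ), the p-quantile is μ + z_p·σ. Here z_{0.33} = -0.4399, z_{0.74} = 0.6433.
So 62.6 = μ − 0.4399σ and 79.9 = μ + 0.6433σ.
Subtracting: σ = (79.9 − 62.6)/(0.6433 − (-0.4399)) = 15.97.
Then μ = 62.6 − (-0.4399)·15.97 = 69.63.
Precision τ = 1/σ² = 1/15.97² = 0.00392.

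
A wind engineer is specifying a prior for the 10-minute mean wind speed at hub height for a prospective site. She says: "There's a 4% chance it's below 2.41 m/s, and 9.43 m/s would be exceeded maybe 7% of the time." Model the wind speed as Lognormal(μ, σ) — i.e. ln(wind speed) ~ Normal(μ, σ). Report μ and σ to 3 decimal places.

μ ≈ 1.620, σ ≈ 0.423

If T ~ Lognormal(μ,σ) then ln T ~ Normal(μ,σ), so the p-quantile of ln T is μ + z_p·σ.
ln(2.41) = 0.8796 and ln(9.43) = 2.244; z_{0.04} = -1.751, z_{0.93} = 1.476.
σ = (2.244 − 0.8796)/(1.476 − (-1.751)) = 0.423.
μ = 0.8796 − (-1.751)·0.423 = 1.620.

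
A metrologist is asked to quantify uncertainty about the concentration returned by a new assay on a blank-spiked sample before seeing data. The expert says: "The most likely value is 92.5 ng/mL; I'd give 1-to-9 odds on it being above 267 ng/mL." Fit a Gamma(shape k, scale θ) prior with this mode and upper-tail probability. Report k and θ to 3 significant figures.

k ≈ 2.7, θ ≈ 54.5

Gamma(k,θ) with k>1 has mode (k−1)θ, so θ = 92.5/(k−1).
Need P(X < 267) = 0.9 with θ tied to k this way. Start at k = 2, θ = 92.5: P(X<267) ≈ 0.783.
Too low — raise k to concentrate. Iterating converges to k ≈ 2.7.
Then θ = 92.5/(2.7−1) ≈ 54.5.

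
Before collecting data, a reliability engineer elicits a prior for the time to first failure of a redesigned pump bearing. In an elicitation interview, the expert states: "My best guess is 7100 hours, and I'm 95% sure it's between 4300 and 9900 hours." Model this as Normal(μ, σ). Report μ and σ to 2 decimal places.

A symmetric 95% interval runs μ ± z·σ with z = 1.96.
Half-width = 2800, so σ = 2800/1.96 = 1428.60.
μ is the stated best guess, 7100.00.

μ = 7100.00, σ = 1428.60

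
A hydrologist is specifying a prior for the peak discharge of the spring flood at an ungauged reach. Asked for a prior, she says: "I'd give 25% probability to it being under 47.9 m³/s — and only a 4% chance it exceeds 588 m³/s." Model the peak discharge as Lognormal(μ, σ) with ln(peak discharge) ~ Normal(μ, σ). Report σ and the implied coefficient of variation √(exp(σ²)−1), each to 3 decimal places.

If T ~ Lognormal(μ,σ) then ln T ~ Normal(μ,σ), so the p-quantile of ln T is μ + z_p·σ.
ln(47.9) = 3.869 and ln(588) = 6.377; z_{0.25} = -0.6745, z_{0.96} = 1.751.
σ = (6.377 − 3.869)/(1.751 − (-0.6745)) = 1.034.
μ = 3.869 − (-0.6745)·1.034 = 4.567.
CV = √(exp(σ²)−1) = √(exp(1.0691)−1) = 1.383.

σ ≈ 1.034, CV ≈ 1.383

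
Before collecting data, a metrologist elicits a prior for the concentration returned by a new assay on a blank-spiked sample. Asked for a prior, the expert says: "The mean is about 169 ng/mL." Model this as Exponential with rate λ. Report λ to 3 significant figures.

λ ≈ 0.00592

Exponential mean = 1/λ, so λ = 1/169.0 = 0.00592.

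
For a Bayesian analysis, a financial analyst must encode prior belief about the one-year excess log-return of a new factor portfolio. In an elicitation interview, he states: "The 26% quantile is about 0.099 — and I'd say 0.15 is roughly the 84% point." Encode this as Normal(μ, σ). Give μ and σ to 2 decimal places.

μ = 0.12, σ = 0.03

The p-quantile of Normal(μ,σ) is μ + z_p·σ, with z_{0.26} = -0.6433 and z_{0.84} = 0.9945.
Eliminate σ: μ = (z₂·x₁ − z₁·x₂)/(z₂ − z₁) = (0.9945·0.099 − (-0.6433)·0.15)/1.638 = 0.12.
Then σ = (x₂ − x₁)/(z₂ − z₁) = (0.15 − 0.099)/1.638 = 0.03.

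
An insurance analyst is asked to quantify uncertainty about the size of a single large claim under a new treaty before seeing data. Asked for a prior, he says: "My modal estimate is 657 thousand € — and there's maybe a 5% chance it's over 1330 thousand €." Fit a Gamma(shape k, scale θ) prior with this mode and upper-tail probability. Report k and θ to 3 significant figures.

k ≈ 6.57, θ ≈ 118

Gamma(k,θ) with k>1 has mode (k−1)θ, so θ = 657/(k−1).
Need P(X < 1330) = 0.95 with θ tied to k this way. Start at k = 2, θ = 657: P(X<1330) ≈ 0.601.
Too low — raise k to concentrate. Iterating converges to k ≈ 6.57.
Then θ = 657/(6.57−1) ≈ 118.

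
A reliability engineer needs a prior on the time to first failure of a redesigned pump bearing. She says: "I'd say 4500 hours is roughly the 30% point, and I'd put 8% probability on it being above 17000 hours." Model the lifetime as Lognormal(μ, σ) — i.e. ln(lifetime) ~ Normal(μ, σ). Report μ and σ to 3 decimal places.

μ ≈ 8.773, σ ≈ 0.689

If T ~ Lognormal(μ,σ) then ln T ~ Normal(μ,σ), so the p-quantile of ln T is μ + z_p·σ.
ln(4500) = 8.412 and ln(17000) = 9.741; z_{0.3} = -0.5244, z_{0.92} = 1.405.
σ = (9.741 − 8.412)/(1.405 − (-0.5244)) = 0.689.
μ = 8.412 − (-0.5244)·0.689 = 8.773.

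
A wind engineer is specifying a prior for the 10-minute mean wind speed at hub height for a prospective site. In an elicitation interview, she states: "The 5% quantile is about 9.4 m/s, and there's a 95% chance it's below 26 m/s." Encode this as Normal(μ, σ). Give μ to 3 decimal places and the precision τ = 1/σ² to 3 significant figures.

μ = 17.700, τ = 0.0393

For Normal(μ,σ), the p-quantile is μ + z_p·σ. Here z_{0.05} = -1.645, z_{0.95} = 1.645.
So 9.4 = μ − 1.645σ and 26 = μ + 1.645σ.
Subtracting: σ = (26 − 9.4)/(1.645 − (-1.645)) = 5.046.
Then μ = 9.4 − (-1.645)·5.046 = 17.700.
Precision τ = 1/σ² = 1/5.046² = 0.0393.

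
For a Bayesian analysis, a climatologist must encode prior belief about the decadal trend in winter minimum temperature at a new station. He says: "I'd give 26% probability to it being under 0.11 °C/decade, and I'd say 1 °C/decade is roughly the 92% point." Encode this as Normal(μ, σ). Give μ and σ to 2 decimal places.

For Normal(μ,σ), the p-quantile is μ + z_p·σ. Here z_{0.26} = -0.6433, z_{0.92} = 1.405.
So 0.11 = μ − 0.6433σ and 1 = μ + 1.405σ.
Subtracting: σ = (1 − 0.11)/(1.405 − (-0.6433)) = 0.43.
Then μ = 0.11 − (-0.6433)·0.43 = 0.39.

μ = 0.39, σ = 0.43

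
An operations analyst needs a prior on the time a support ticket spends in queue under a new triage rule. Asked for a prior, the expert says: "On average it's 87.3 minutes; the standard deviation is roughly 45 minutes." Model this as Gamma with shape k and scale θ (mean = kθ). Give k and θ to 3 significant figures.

For Gamma(k, scale θ): mean = kθ, variance = kθ², so CV = 1/√k.
CV = SD/mean = 45/87.3 = 0.5155, hence k = 1/CV² = 3.76.
Then θ = mean/k = 87.3/3.76 = 23.2.

k ≈ 3.76, θ ≈ 23.2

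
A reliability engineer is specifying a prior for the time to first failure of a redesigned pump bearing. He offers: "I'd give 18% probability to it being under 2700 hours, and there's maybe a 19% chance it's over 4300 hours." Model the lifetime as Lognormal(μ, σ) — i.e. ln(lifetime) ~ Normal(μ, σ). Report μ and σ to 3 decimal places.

If T ~ Lognormal(μ,σ) then ln T ~ Normal(μ,σ), so the p-quantile of ln T is μ + z_p·σ.
ln(2700) = 7.901 and ln(4300) = 8.366; z_{0.18} = -0.9154, z_{0.81} = 0.8779.
σ = (8.366 − 7.901)/(0.8779 − (-0.9154)) = 0.260.
μ = 7.901 − (-0.9154)·0.260 = 8.139.

μ ≈ 8.139, σ ≈ 0.260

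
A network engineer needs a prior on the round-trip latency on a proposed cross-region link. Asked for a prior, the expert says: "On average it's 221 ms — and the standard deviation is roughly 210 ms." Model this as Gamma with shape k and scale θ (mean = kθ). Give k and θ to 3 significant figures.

k ≈ 1.11, θ ≈ 200

For Gamma(k, scale θ): mean = kθ, variance = kθ², so CV = 1/√k.
CV = SD/mean = 210/221 = 0.9502, hence k = 1/CV² = 1.11.
Then θ = mean/k = 221/1.11 = 200.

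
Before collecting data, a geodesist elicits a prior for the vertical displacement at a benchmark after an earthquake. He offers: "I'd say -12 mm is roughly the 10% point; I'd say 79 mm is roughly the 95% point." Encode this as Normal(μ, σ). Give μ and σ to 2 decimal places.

For Normal(μ,σ), the p-quantile is μ + z_p·σ. Here z_{0.1} = -1.282, z_{0.95} = 1.645.
So -12 = μ − 1.282σ and 79 = μ + 1.645σ.
Subtracting: σ = (79 − -12)/(1.645 − (-1.282)) = 31.10.
Then μ = -12 − (-1.282)·31.10 = 27.85.

μ = 27.85, σ = 31.10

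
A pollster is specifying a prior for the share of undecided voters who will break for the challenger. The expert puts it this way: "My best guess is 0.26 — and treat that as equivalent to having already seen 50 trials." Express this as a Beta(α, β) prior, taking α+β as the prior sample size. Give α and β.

α = 13, β = 37

Under the effective-sample-size interpretation, Beta(α, β) has prior mean α/(α+β) and prior sample size α+β.
So α+β = 50 and α/(α+β) = 0.26, giving α = 0.26·50 = 13 and β = 50 − 13 = 37.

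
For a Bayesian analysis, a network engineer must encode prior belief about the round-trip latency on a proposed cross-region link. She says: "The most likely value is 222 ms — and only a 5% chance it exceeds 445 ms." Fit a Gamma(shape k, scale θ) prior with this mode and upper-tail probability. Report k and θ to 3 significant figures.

k ≈ 6.73, θ ≈ 38.7

Gamma(k,θ) with k>1 has mode (k−1)θ, so θ = 222/(k−1).
Need P(X < 445) = 0.95 with θ tied to k this way. Start at k = 2, θ = 222: P(X<445) ≈ 0.595.
Too low — raise k to concentrate. Iterating converges to k ≈ 6.73.
Then θ = 222/(6.73−1) ≈ 38.7.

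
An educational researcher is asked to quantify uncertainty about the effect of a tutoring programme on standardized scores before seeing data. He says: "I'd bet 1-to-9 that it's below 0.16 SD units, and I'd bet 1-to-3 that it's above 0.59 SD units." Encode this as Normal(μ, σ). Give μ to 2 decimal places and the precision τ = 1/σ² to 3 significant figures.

μ = 0.44, τ = 20.7

For Normal(μ,σ), the p-quantile is μ + z_p·σ. Here z_{0.1} = -1.282, z_{0.75} = 0.6745.
So 0.16 = μ − 1.282σ and 0.59 = μ + 0.6745σ.
Subtracting: σ = (0.59 − 0.16)/(0.6745 − (-1.282)) = 0.22.
Then μ = 0.16 − (-1.282)·0.22 = 0.44.
Precision τ = 1/σ² = 1/0.2198² = 20.7.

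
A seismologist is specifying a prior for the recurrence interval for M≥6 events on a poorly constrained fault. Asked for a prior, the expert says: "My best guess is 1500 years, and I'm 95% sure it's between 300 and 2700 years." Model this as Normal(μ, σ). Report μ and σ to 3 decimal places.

μ = 1500.000, σ = 612.256

A symmetric 95% interval runs μ ± z·σ with z = 1.96.
Half-width = 1200, so σ = 1200/1.96 = 612.256.
μ is the stated best guess, 1500.000.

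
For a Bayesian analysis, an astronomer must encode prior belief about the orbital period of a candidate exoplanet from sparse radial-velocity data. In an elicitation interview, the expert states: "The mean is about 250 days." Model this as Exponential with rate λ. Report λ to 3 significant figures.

λ ≈ 0.004

Exponential mean = 1/λ, so λ = 1/250.0 = 0.004.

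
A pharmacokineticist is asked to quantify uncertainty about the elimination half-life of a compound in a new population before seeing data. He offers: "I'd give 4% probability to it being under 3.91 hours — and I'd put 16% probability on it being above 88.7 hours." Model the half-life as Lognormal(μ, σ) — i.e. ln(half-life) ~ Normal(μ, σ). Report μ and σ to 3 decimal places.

If T ~ Lognormal(μ,σ) then ln T ~ Normal(μ,σ), so the p-quantile of ln T is μ + z_p·σ.
ln(3.91) = 1.364 and ln(88.7) = 4.485; z_{0.04} = -1.751, z_{0.84} = 0.9945.
σ = (4.485 − 1.364)/(0.9945 − (-1.751)) = 1.137.
μ = 1.364 − (-1.751)·1.137 = 3.354.

μ ≈ 3.354, σ ≈ 1.137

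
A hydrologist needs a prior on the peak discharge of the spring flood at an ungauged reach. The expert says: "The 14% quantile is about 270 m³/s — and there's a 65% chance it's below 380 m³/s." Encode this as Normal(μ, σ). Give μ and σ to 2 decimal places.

For Normal(μ,σ), the p-quantile is μ + z_p·σ. Here z_{0.14} = -1.08, z_{0.65} = 0.3853.
So 270 = μ − 1.08σ and 380 = μ + 0.3853σ.
Subtracting: σ = (380 − 270)/(0.3853 − (-1.08)) = 75.05.
Then μ = 270 − (-1.08)·75.05 = 351.08.

μ = 351.08, σ = 75.05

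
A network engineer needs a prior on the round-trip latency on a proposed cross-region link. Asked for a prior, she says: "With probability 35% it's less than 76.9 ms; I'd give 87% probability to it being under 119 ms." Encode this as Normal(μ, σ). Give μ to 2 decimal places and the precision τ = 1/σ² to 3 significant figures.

μ = 87.63, τ = 0.00129

The p-quantile of Normal(μ,σ) is μ + z_p·σ, with z_{0.35} = -0.3853 and z_{0.87} = 1.126.
Eliminate σ: μ = (z₂·x₁ − z₁·x₂)/(z₂ − z₁) = (1.126·76.9 − (-0.3853)·119)/1.512 = 87.63.
Then σ = (x₂ − x₁)/(z₂ − z₁) = (119 − 76.9)/1.512 = 27.85.
Precision τ = 1/σ² = 1/27.85² = 0.00129.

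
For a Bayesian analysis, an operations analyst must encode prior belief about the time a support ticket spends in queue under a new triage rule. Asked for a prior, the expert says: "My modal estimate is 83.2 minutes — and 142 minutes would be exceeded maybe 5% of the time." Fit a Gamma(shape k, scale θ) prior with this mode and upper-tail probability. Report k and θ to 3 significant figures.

Gamma(k,θ) with k>1 has mode (k−1)θ, so θ = 83.2/(k−1).
Need P(X < 142) = 0.95 with θ tied to k this way. Start at k = 2, θ = 83.2: P(X<142) ≈ 0.509.
Too low — raise k to concentrate. Iterating converges to k ≈ 10.8.
Then θ = 83.2/(10.8−1) ≈ 8.52.

k ≈ 10.8, θ ≈ 8.52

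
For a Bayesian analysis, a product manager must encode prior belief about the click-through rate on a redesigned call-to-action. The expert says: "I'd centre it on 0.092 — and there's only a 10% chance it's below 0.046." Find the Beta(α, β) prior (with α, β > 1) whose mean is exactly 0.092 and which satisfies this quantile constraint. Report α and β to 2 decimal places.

With mean 0.092 fixed, write α = 0.092s, β = 0.908s where s = α+β.
Need P(θ < 0.046) = 0.1 under Beta(0.092s, 0.908s). Normal approximation: (q−m)/√(m(1−m)/s) ≈ z_{0.1} = -1.28, so s ≈ 0.092·0.908·(-1.28)²/(0.046−0.092)² = 64.8.
At s = 64.8: P(θ<0.046) ≈ 0.075. Adjusting to match 0.1 gives s ≈ 53.55.
So α = 0.092·53.55 ≈ 4.93, β = 0.908·53.55 ≈ 48.62.

α ≈ 4.93, β ≈ 48.62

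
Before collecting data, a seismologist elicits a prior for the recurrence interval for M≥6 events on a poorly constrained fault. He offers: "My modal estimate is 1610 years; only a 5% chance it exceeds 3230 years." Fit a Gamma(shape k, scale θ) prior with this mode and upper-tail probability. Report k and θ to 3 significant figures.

k ≈ 6.72, θ ≈ 282

Gamma(k,θ) with k>1 has mode (k−1)θ, so θ = 1610/(k−1).
Need P(X < 3230) = 0.95 with θ tied to k this way. Start at k = 2, θ = 1610: P(X<3230) ≈ 0.596.
Too low — raise k to concentrate. Iterating converges to k ≈ 6.72.
Then θ = 1610/(6.72−1) ≈ 282.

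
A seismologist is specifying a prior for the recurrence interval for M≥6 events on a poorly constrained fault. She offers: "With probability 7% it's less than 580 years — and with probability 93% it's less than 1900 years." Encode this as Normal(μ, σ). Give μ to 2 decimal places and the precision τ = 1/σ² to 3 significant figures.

The p-quantile of Normal(μ,σ) is μ + z_p·σ, with z_{0.07} = -1.476 and z_{0.93} = 1.476.
Eliminate σ: μ = (z₂·x₁ − z₁·x₂)/(z₂ − z₁) = (1.476·580 − (-1.476)·1900)/2.952 = 1240.00.
Then σ = (x₂ − x₁)/(z₂ − z₁) = (1900 − 580)/2.952 = 447.22.
Precision τ = 1/σ² = 1/447.2² = 5e-06.

μ = 1240.00, τ = 5e-06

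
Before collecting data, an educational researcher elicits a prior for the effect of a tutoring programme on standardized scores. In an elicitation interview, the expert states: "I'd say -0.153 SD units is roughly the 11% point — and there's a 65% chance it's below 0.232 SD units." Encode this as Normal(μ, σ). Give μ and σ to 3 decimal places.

μ = 0.140, σ = 0.239

The p-quantile of Normal(μ,σ) is μ + z_p·σ, with z_{0.11} = -1.227 and z_{0.65} = 0.3853.
Eliminate σ: μ = (z₂·x₁ − z₁·x₂)/(z₂ − z₁) = (0.3853·-0.153 − (-1.227)·0.232)/1.612 = 0.140.
Then σ = (x₂ − x₁)/(z₂ − z₁) = (0.232 − -0.153)/1.612 = 0.239.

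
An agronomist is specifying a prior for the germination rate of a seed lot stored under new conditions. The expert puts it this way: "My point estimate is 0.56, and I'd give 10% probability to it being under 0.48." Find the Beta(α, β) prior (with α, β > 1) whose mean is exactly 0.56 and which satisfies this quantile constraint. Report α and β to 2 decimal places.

With mean 0.56 fixed, write α = 0.56s, β = 0.44s where s = α+β.
Need P(θ < 0.48) = 0.1 under Beta(0.56s, 0.44s). Normal approximation: (q−m)/√(m(1−m)/s) ≈ z_{0.1} = -1.28, so s ≈ 0.56·0.44·(-1.28)²/(0.48−0.56)² = 63.2.
At s = 63.2: P(θ<0.48) ≈ 0.101. Adjusting to match 0.1 gives s ≈ 63.54.
So α = 0.56·63.54 ≈ 35.59, β = 0.44·63.54 ≈ 27.96.

α ≈ 35.59, β ≈ 27.96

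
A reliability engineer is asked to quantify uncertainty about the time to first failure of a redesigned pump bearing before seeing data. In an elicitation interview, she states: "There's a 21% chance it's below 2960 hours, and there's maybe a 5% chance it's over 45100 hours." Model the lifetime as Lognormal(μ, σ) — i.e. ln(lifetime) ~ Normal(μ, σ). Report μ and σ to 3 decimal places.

If T ~ Lognormal(μ,σ) then ln T ~ Normal(μ,σ), so the p-quantile of ln T is μ + z_p·σ.
ln(2960) = 7.993 and ln(45100) = 10.72; z_{0.21} = -0.8064, z_{0.95} = 1.645.
σ = (10.72 − 7.993)/(1.645 − (-0.8064)) = 1.111.
μ = 7.993 − (-0.8064)·1.111 = 8.889.

μ ≈ 8.889, σ ≈ 1.111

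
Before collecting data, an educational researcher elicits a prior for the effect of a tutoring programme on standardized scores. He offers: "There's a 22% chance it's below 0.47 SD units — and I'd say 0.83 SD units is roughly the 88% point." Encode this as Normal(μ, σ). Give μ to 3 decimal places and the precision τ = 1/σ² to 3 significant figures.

For Normal(μ,σ), the p-quantile is μ + z_p·σ. Here z_{0.22} = -0.7722, z_{0.88} = 1.175.
So 0.47 = μ − 0.7722σ and 0.83 = μ + 1.175σ.
Subtracting: σ = (0.83 − 0.47)/(1.175 − (-0.7722)) = 0.185.
Then μ = 0.47 − (-0.7722)·0.185 = 0.613.
Precision τ = 1/σ² = 1/0.1849² = 29.3.

μ = 0.613, τ = 29.3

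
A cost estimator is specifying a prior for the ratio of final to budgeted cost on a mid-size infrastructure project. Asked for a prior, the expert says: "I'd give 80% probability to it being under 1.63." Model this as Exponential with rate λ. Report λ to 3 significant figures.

λ ≈ 0.987

P(T < 1.63) = 1 − e^(−λ·1.63) = 0.8, so λ = −ln(1−0.8)/1.63 = −ln(0.2)/1.63 = 0.987.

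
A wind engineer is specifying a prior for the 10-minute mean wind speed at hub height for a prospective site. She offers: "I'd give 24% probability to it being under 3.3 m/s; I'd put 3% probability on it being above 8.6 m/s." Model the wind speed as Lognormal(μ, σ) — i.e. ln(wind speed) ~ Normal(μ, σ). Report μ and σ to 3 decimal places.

If T ~ Lognormal(μ,σ) then ln T ~ Normal(μ,σ), so the p-quantile of ln T is μ + z_p·σ.
ln(3.3) = 1.194 and ln(8.6) = 2.152; z_{0.24} = -0.7063, z_{0.97} = 1.881.
σ = (2.152 − 1.194)/(1.881 − (-0.7063)) = 0.370.
μ = 1.194 − (-0.7063)·0.370 = 1.455.

μ ≈ 1.455, σ ≈ 0.370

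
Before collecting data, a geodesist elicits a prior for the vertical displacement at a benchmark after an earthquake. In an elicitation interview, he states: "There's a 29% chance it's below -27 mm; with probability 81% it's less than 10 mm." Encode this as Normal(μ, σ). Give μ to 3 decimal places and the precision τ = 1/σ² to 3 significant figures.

For Normal(μ,σ), the p-quantile is μ + z_p·σ. Here z_{0.29} = -0.5534, z_{0.81} = 0.8779.
So -27 = μ − 0.5534σ and 10 = μ + 0.8779σ.
Subtracting: σ = (10 − -27)/(0.8779 − (-0.5534)) = 25.851.
Then μ = -27 − (-0.5534)·25.851 = -12.694.
Precision τ = 1/σ² = 1/25.85² = 0.0015.

μ = -12.694, τ = 0.0015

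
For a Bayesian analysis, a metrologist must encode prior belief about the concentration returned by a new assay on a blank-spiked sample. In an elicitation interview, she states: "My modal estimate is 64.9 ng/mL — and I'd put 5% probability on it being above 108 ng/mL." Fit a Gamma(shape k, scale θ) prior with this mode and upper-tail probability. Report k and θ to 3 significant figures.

k ≈ 11.8, θ ≈ 6.03

Gamma(k,θ) with k>1 has mode (k−1)θ, so θ = 64.9/(k−1).
Need P(X < 108) = 0.95 with θ tied to k this way. Start at k = 2, θ = 64.9: P(X<108) ≈ 0.496.
Too low — raise k to concentrate. Iterating converges to k ≈ 11.8.
Then θ = 64.9/(11.8−1) ≈ 6.03.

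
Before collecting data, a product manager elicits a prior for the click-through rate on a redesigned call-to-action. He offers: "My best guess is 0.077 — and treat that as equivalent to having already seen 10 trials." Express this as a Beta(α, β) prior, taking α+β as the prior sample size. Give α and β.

Under the effective-sample-size interpretation, Beta(α, β) has prior mean α/(α+β) and prior sample size α+β.
So α+β = 10 and α/(α+β) = 0.077, giving α = 0.077·10 = 0.77 and β = 10 − 0.77 = 9.23.

α = 0.77, β = 9.23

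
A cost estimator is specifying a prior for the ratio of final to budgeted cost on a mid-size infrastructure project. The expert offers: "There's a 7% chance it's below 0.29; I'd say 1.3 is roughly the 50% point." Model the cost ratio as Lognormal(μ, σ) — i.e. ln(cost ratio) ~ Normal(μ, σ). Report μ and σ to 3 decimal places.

If T ~ Lognormal(μ,σ) then ln T ~ Normal(μ,σ), so the p-quantile of ln T is μ + z_p·σ.
ln(0.29) = -1.238 and ln(1.3) = 0.2624; z_{0.07} = -1.476, z_{0.5} = 0.
σ = (0.2624 − -1.238)/(0 − (-1.476)) = 1.017.
μ = -1.238 − (-1.476)·1.017 = 0.262.

μ ≈ 0.262, σ ≈ 1.017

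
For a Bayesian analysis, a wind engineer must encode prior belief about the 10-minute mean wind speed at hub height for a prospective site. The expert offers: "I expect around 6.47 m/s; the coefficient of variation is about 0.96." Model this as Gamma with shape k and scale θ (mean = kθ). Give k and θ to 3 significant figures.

For Gamma(k, scale θ): mean = kθ, variance = kθ², so CV = 1/√k.
CV = 0.96, hence k = 1/CV² = 1.09.
Then θ = mean/k = 6.47/1.09 = 5.96.

k ≈ 1.09, θ ≈ 5.96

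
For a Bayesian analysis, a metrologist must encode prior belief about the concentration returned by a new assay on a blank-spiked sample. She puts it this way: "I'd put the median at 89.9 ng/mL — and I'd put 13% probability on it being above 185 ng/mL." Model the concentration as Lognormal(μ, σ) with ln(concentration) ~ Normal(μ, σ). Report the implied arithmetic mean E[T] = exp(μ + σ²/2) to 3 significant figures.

E[T] ≈ 110 ng/mL

If T ~ Lognormal(μ,σ) then ln T ~ Normal(μ,σ), so the p-quantile of ln T is μ + z_p·σ.
ln(89.9) = 4.499 and ln(185) = 5.22; z_{0.5} = 0, z_{0.87} = 1.126.
σ = (5.22 − 4.499)/(1.126 − (0)) = 0.641.
μ = 4.499 − (0)·0.641 = 4.499.
E[T] = exp(μ + σ²/2) = exp(4.499 + 0.2052) = 110 ng/mL.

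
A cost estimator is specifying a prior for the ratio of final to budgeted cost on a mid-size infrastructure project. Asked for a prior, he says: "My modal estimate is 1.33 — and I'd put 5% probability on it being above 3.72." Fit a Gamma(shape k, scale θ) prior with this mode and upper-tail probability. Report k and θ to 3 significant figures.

Gamma(k,θ) with k>1 has mode (k−1)θ, so θ = 1.33/(k−1).
Need P(X < 3.72) = 0.95 with θ tied to k this way. Start at k = 2, θ = 1.33: P(X<3.72) ≈ 0.768.
Too low — raise k to concentrate. Iterating converges to k ≈ 3.53.
Then θ = 1.33/(3.53−1) ≈ 0.526.

k ≈ 3.53, θ ≈ 0.526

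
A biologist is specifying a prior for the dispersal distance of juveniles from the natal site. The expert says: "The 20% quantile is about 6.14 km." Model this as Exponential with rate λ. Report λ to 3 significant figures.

P(T < 6.14) = 1 − e^(−λ·6.14) = 0.2, so λ = −ln(1−0.2)/6.14 = −ln(0.8)/6.14 = 0.0363.

λ ≈ 0.0363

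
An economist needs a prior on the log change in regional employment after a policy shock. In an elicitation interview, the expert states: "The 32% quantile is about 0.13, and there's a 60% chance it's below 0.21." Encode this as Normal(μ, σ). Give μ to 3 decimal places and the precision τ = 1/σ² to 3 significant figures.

The p-quantile of Normal(μ,σ) is μ + z_p·σ, with z_{0.32} = -0.4677 and z_{0.6} = 0.2533.
Eliminate σ: μ = (z₂·x₁ − z₁·x₂)/(z₂ − z₁) = (0.2533·0.13 − (-0.4677)·0.21)/0.721 = 0.182.
Then σ = (x₂ − x₁)/(z₂ − z₁) = (0.21 − 0.13)/0.721 = 0.111.
Precision τ = 1/σ² = 1/0.1109² = 81.2.

μ = 0.182, τ = 81.2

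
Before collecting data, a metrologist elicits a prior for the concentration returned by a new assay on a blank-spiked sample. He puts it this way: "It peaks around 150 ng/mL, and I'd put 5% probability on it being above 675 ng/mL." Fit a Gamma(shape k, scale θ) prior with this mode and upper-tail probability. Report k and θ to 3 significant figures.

Gamma(k,θ) with k>1 has mode (k−1)θ, so θ = 150/(k−1).
Need P(X < 675) = 0.95 with θ tied to k this way. Start at k = 2, θ = 150: P(X<675) ≈ 0.939.
Too low — raise k to concentrate. Iterating converges to k ≈ 2.08.
Then θ = 150/(2.08−1) ≈ 138.

k ≈ 2.08, θ ≈ 138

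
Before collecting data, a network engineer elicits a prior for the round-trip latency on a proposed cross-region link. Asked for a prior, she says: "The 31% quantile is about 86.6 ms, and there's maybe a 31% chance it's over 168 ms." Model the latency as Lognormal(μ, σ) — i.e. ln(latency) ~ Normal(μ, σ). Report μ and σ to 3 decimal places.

μ ≈ 4.793, σ ≈ 0.668

If T ~ Lognormal(μ,σ) then ln T ~ Normal(μ,σ), so the p-quantile of ln T is μ + z_p·σ.
ln(86.6) = 4.461 and ln(168) = 5.124; z_{0.31} = -0.4959, z_{0.69} = 0.4959.
σ = (5.124 − 4.461)/(0.4959 − (-0.4959)) = 0.668.
μ = 4.461 − (-0.4959)·0.668 = 4.793.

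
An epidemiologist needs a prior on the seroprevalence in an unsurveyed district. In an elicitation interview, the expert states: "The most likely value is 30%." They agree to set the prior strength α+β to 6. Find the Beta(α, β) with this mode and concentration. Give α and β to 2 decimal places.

For α,β > 1 the Beta mode is (α−1)/(α+β−2). With α+β = 6, the mode is (α−1)/4.
Set (α−1)/4 = 0.3 → α = 1 + 0.3·4 = 2.20.
β = 6 − α = 3.80.

α = 2.20, β = 3.80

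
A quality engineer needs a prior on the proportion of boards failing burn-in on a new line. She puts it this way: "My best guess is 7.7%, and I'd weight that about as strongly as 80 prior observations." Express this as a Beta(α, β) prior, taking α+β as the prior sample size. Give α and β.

Under the effective-sample-size interpretation, Beta(α, β) has prior mean α/(α+β) and prior sample size α+β.
So α+β = 80 and α/(α+β) = 0.077, giving α = 0.077·80 = 6.16 and β = 80 − 6.16 = 73.84.

α = 6.16, β = 73.84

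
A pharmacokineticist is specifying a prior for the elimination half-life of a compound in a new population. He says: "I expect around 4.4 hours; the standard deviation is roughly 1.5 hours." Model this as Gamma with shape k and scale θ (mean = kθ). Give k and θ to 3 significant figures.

k ≈ 8.6, θ ≈ 0.511

For Gamma(k, scale θ): mean = kθ, variance = kθ², so CV = 1/√k.
CV = SD/mean = 1.5/4.4 = 0.3409, hence k = 1/CV² = 8.6.
Then θ = mean/k = 4.4/8.6 = 0.511.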